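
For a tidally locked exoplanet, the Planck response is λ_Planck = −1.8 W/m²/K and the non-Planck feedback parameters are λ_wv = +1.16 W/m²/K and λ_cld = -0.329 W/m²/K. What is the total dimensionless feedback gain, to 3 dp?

Convert to gains: g_wv = 1.16/1.8 = 0.6444; g_cld = -0.329/1.8 = -0.1828.
Total gain g = 0.4616.

0.462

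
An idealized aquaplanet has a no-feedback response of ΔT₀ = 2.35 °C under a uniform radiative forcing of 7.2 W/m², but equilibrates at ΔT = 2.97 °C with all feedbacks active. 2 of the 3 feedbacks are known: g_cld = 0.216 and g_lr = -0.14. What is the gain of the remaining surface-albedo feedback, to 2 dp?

Amplification A = ΔT/ΔT₀ = 2.97/2.35 = 1.264.
Total gain g = 1 − 1/A = 1 − 1/1.264 = 0.2089.
Known gains sum to 0.216 − 0.14 = 0.076.
g_alb = 0.2089 − 0.076 = 0.13.

0.13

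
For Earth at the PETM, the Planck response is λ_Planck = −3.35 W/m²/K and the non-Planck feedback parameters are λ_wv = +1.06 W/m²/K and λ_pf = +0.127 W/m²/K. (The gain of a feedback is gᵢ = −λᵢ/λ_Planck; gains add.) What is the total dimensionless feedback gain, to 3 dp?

Convert to gains: g_wv = 1.06/3.35 = 0.3164; g_pf = 0.127/3.35 = 0.03791.
Total gain g = 0.35431.

0.354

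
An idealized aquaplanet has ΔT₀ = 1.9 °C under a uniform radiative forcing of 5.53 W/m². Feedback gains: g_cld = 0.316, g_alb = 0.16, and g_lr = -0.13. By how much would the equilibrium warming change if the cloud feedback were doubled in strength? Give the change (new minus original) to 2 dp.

2.72 °C

Original: g = 0.346, ΔT = 1.9/(1−0.346) = 2.9052 °C.
With doubled cloud: g' = 0.662, ΔT' = 1.9/(1−0.662) = 5.6213 °C.
Change = 5.6213 − 2.9052 = 2.72 °C.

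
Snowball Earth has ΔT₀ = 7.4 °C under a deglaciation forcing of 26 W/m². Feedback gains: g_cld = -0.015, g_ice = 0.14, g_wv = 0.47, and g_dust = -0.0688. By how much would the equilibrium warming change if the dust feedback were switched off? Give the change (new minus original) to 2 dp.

2.65 °C

Original: g = 0.5262, ΔT = 7.4/(1−0.5262) = 15.6184 °C.
Without dust: g' = 0.595, ΔT' = 7.4/(1−0.595) = 18.2716 °C.
Change = 18.2716 − 15.6184 = 2.65 °C.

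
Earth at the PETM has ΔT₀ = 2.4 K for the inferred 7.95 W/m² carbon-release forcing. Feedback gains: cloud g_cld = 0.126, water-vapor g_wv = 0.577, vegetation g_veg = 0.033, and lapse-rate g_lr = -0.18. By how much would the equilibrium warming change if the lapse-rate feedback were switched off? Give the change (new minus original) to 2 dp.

3.69 K

Original: g = 0.556, ΔT = 2.4/(1−0.556) = 5.4054 K.
Without lapse-rate: g' = 0.736, ΔT' = 2.4/(1−0.736) = 9.0909 K.
Change = 9.0909 − 5.4054 = 3.69 K.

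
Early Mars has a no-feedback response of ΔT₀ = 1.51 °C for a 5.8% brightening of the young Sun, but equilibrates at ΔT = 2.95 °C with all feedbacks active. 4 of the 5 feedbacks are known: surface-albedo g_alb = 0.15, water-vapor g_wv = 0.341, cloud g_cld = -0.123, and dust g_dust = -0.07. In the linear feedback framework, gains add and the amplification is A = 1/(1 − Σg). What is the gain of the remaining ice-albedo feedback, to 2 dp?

Amplification A = ΔT/ΔT₀ = 2.95/1.51 = 1.954.
Total gain g = 1 − 1/A = 1 − 1/1.954 = 0.4882.
Known gains sum to 0.15 + 0.341 − 0.123 − 0.07 = 0.298.
g_ice = 0.4882 − 0.298 = 0.19.

0.19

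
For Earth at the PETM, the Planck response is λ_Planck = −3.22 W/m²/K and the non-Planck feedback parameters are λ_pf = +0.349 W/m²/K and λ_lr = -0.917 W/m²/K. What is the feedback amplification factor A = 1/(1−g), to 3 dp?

Convert to gains: g_pf = 0.349/3.22 = 0.1084; g_lr = -0.917/3.22 = -0.2848.
Total gain g = -0.1764.
A = 1/(1 + 0.1764) = 0.850.

0.850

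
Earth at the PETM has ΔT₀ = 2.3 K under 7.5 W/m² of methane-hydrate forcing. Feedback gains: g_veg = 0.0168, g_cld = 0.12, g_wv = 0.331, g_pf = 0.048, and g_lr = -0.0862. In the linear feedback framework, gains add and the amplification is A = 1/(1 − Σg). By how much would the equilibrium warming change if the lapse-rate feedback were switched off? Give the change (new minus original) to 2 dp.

0.72 K

Original: g = 0.4296, ΔT = 2.3/(1−0.4296) = 4.0323 K.
Without lapse-rate: g' = 0.5158, ΔT' = 2.3/(1−0.5158) = 4.7501 K.
Change = 4.7501 − 4.0323 = 0.72 K.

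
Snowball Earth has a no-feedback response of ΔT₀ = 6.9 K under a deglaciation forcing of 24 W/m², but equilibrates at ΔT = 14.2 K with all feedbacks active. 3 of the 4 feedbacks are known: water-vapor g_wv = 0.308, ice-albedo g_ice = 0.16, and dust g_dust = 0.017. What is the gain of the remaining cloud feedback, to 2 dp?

Amplification A = ΔT/ΔT₀ = 14.2/6.9 = 2.058.
Total gain g = 1 − 1/A = 1 − 1/2.058 = 0.5141.
Known gains sum to 0.308 + 0.16 + 0.017 = 0.485.
g_cld = 0.5141 − 0.485 = 0.03.

0.03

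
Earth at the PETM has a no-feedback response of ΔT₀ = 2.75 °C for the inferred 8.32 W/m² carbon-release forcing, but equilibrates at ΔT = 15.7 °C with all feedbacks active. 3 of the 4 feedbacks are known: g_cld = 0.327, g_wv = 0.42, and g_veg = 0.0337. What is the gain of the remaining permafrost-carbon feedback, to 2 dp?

0.04

Amplification A = ΔT/ΔT₀ = 15.7/2.75 = 5.709.
Total gain g = 1 − 1/A = 1 − 1/5.709 = 0.8248.
Known gains sum to 0.327 + 0.42 + 0.0337 = 0.7807.
g_pf = 0.8248 − 0.7807 = 0.04.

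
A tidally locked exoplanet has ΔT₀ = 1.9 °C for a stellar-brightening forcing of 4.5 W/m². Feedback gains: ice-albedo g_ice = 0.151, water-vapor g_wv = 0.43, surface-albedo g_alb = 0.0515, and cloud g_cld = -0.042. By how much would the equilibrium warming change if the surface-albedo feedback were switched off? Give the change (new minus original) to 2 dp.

-0.52 °C

Original: g = 0.5905, ΔT = 1.9/(1−0.5905) = 4.6398 °C.
Without surface-albedo: g' = 0.539, ΔT' = 1.9/(1−0.539) = 4.1215 °C.
Change = 4.1215 − 4.6398 = -0.52 °C.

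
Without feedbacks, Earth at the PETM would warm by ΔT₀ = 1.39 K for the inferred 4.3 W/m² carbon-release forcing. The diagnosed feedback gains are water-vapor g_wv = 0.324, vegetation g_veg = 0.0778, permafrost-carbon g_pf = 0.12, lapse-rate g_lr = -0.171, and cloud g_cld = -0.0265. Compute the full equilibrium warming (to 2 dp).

Total gain g = 0.324 + 0.0778 + 0.12 − 0.171 − 0.0265 = 0.3243.
Amplification A = 1/(1 − 0.3243) = 1.48.
ΔT = 1.39 × 1.48 = 2.06 K.

2.06 K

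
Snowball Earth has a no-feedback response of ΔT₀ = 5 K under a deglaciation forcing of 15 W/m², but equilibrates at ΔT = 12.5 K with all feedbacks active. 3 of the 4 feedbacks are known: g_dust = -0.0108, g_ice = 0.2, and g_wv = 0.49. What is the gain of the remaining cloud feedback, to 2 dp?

Amplification A = ΔT/ΔT₀ = 12.5/5 = 2.5.
Total gain g = 1 − 1/A = 1 − 1/2.5 = 0.6.
Known gains sum to -0.0108 + 0.2 + 0.49 = 0.6792.
g_cld = 0.6 − 0.6792 = -0.08.

-0.08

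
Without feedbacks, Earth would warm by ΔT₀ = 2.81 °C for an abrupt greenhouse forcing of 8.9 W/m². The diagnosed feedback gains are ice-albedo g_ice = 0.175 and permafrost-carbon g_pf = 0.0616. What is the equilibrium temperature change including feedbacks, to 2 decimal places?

3.68 °C

Total gain g = 0.175 + 0.0616 = 0.2366.
Amplification A = 1/(1 − 0.2366) = 1.31.
ΔT = 2.81 × 1.31 = 3.68 °C.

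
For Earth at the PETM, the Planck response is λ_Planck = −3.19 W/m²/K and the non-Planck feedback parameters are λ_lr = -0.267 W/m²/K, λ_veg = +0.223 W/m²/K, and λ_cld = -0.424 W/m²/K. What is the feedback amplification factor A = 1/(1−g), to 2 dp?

Convert to gains: g_lr = -0.267/3.19 = -0.0837; g_veg = 0.223/3.19 = 0.06991; g_cld = -0.424/3.19 = -0.1329.
Total gain g = -0.14669.
A = 1/(1 + 0.14669) = 0.87.

0.87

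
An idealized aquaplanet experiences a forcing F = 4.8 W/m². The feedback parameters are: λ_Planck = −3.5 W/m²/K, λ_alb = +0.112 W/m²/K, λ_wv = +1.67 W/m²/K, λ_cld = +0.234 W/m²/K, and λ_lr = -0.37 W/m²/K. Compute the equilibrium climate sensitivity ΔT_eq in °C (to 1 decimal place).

Net feedback parameter λ = (−3.5) + (+0.112) + (+1.67) + (+0.234) + (-0.37) = -1.854 W/m²/K.
ΔT = −F/λ = −4.8/(-1.854) = 2.6 °C.

2.6 °C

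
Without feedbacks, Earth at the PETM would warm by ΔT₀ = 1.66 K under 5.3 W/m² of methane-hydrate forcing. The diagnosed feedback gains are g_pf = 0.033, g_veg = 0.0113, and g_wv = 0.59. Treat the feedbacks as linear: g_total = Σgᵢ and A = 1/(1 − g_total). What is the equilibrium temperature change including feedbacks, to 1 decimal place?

Total gain g = 0.033 + 0.0113 + 0.59 = 0.6343.
Amplification A = 1/(1 − 0.6343) = 2.734.
ΔT = 1.66 × 2.734 = 4.5 K.

4.5 K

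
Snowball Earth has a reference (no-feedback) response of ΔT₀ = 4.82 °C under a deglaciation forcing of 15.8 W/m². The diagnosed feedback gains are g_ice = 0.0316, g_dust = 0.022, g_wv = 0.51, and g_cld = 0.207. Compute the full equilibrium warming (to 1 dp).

Total gain g = 0.0316 + 0.022 + 0.51 + 0.207 = 0.7706.
Amplification A = 1/(1 − 0.7706) = 4.359.
ΔT = 4.82 × 4.359 = 21.0 °C.

21.0 °C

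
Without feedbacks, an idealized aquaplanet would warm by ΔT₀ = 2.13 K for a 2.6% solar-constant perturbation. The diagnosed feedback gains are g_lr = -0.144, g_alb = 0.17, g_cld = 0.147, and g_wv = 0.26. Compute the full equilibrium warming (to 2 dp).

3.76 K

Total gain g = -0.144 + 0.17 + 0.147 + 0.26 = 0.433.
Amplification A = 1/(1 − 0.433) = 1.764.
ΔT = 2.13 × 1.764 = 3.76 K.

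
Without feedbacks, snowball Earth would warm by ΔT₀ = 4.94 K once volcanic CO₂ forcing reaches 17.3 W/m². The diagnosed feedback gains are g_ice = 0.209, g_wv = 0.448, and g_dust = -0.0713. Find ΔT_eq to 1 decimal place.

Total gain g = 0.209 + 0.448 − 0.0713 = 0.5857.
Amplification A = 1/(1 − 0.5857) = 2.414.
ΔT = 4.94 × 2.414 = 11.9 K.

11.9 K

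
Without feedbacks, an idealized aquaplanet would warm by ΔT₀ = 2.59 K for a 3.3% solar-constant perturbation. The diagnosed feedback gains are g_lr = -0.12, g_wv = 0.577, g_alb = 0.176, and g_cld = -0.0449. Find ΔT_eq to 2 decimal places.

6.29 K

Total gain g = -0.12 + 0.577 + 0.176 − 0.0449 = 0.5881.
Amplification A = 1/(1 − 0.5881) = 2.428.
ΔT = 2.59 × 2.428 = 6.29 K.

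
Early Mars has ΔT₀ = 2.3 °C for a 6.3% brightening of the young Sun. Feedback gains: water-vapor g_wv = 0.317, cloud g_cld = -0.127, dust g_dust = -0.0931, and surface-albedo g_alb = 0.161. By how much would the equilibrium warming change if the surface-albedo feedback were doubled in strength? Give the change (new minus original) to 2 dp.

Original: g = 0.2579, ΔT = 2.3/(1−0.2579) = 3.0993 °C.
With doubled surface-albedo: g' = 0.4189, ΔT' = 2.3/(1−0.4189) = 3.9580 °C.
Change = 3.9580 − 3.0993 = 0.86 °C.

0.86 °C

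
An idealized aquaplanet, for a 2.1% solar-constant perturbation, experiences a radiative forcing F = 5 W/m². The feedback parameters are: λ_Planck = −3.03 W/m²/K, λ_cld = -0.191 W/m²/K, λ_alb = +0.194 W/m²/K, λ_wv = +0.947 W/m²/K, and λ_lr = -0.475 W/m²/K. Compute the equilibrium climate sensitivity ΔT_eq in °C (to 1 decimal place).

Net feedback parameter λ = (−3.03) + (-0.191) + (+0.194) + (+0.947) + (-0.475) = -2.555 W/m²/K.
ΔT = −F/λ = −5/(-2.555) = 2.0 °C.

2.0 °C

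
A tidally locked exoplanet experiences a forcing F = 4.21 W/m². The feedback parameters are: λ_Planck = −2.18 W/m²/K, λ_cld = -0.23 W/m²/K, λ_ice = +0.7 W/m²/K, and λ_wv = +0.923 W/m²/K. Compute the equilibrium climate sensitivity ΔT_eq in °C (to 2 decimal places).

5.35 °C

Net feedback parameter λ = (−2.18) + (-0.23) + (+0.7) + (+0.923) = -0.787 W/m²/K.
ΔT = −F/λ = −4.21/(-0.787) = 5.35 °C.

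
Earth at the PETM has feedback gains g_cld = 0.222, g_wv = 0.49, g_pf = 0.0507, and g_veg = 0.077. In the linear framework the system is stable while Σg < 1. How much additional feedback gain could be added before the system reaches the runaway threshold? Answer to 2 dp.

0.16

Current total gain = 0.222 + 0.49 + 0.0507 + 0.077 = 0.8397.
Margin to runaway = 1 − 0.8397 = 0.16.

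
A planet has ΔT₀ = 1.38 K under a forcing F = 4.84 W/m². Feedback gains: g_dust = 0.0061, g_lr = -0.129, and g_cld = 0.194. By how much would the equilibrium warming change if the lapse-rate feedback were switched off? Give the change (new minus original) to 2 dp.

Original: g = 0.0711, ΔT = 1.38/(1−0.0711) = 1.4856 K.
Without lapse-rate: g' = 0.2001, ΔT' = 1.38/(1−0.2001) = 1.7252 K.
Change = 1.7252 − 1.4856 = 0.24 K.

0.24 K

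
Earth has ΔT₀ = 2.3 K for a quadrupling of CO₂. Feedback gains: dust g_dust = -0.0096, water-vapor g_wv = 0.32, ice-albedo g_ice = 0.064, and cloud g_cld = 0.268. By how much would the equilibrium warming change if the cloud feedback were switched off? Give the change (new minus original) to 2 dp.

Original: g = 0.6424, ΔT = 2.3/(1−0.6424) = 6.4318 K.
Without cloud: g' = 0.3744, ΔT' = 2.3/(1−0.3744) = 3.6765 K.
Change = 3.6765 − 6.4318 = -2.76 K.

-2.76 K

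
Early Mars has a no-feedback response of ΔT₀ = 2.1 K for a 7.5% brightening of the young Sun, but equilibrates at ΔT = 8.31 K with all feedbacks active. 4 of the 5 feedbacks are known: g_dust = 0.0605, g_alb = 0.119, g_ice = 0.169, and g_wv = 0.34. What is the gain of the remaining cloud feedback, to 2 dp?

0.06

Amplification A = ΔT/ΔT₀ = 8.31/2.1 = 3.957.
Total gain g = 1 − 1/A = 1 − 1/3.957 = 0.7473.
Known gains sum to 0.0605 + 0.119 + 0.169 + 0.34 = 0.6885.
g_cld = 0.7473 − 0.6885 = 0.06.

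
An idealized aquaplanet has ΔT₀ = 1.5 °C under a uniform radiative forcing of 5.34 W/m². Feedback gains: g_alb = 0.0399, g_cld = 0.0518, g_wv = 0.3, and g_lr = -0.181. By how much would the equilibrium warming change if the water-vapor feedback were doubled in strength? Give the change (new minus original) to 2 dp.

1.17 °C

Original: g = 0.2107, ΔT = 1.5/(1−0.2107) = 1.9004 °C.
With doubled water-vapor: g' = 0.5107, ΔT' = 1.5/(1−0.5107) = 3.0656 °C.
Change = 3.0656 − 1.9004 = 1.17 °C.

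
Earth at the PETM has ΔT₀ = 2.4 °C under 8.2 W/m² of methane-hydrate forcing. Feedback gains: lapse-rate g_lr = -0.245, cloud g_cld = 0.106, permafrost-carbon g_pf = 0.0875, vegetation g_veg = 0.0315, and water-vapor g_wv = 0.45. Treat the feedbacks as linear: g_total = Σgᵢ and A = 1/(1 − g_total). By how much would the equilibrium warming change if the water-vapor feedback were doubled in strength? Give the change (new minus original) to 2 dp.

15.79 °C

Original: g = 0.43, ΔT = 2.4/(1−0.43) = 4.2105 °C.
With doubled water-vapor: g' = 0.88, ΔT' = 2.4/(1−0.88) = 20.0000 °C.
Change = 20.0000 − 4.2105 = 15.79 °C.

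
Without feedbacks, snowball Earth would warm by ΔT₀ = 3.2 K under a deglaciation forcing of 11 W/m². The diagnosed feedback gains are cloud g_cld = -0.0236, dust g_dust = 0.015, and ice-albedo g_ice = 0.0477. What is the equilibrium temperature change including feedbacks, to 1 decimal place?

Total gain g = -0.0236 + 0.015 + 0.0477 = 0.0391.
Amplification A = 1/(1 − 0.0391) = 1.041.
ΔT = 3.2 × 1.041 = 3.3 K.

3.3 K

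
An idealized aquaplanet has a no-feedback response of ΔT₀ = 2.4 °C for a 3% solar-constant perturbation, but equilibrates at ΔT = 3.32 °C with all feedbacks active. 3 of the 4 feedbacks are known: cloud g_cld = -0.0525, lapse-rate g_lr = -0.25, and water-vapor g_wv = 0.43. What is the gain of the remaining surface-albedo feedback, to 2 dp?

Amplification A = ΔT/ΔT₀ = 3.32/2.4 = 1.383.
Total gain g = 1 − 1/A = 1 − 1/1.383 = 0.2769.
Known gains sum to -0.0525 − 0.25 + 0.43 = 0.1275.
g_alb = 0.2769 − 0.1275 = 0.15.

0.15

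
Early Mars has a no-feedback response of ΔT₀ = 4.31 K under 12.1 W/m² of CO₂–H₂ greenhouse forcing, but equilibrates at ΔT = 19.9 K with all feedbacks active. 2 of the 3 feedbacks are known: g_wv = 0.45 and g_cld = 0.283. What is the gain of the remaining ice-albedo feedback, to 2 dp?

Amplification A = ΔT/ΔT₀ = 19.9/4.31 = 4.617.
Total gain g = 1 − 1/A = 1 − 1/4.617 = 0.7834.
Known gains sum to 0.45 + 0.283 = 0.733.
g_ice = 0.7834 − 0.733 = 0.05.

0.05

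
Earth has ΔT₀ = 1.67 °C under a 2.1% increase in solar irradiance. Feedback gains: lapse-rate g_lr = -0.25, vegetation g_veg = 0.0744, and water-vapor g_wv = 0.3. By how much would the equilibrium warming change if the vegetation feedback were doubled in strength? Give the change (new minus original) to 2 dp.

0.18 °C

Original: g = 0.1244, ΔT = 1.67/(1−0.1244) = 1.9073 °C.
With doubled vegetation: g' = 0.1988, ΔT' = 1.67/(1−0.1988) = 2.0844 °C.
Change = 2.0844 − 1.9073 = 0.18 °C.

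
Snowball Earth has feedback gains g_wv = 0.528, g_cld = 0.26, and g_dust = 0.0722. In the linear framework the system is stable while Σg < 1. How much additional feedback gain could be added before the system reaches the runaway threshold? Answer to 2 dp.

0.14

Current total gain = 0.528 + 0.26 + 0.0722 = 0.8602.
Margin to runaway = 1 − 0.8602 = 0.14.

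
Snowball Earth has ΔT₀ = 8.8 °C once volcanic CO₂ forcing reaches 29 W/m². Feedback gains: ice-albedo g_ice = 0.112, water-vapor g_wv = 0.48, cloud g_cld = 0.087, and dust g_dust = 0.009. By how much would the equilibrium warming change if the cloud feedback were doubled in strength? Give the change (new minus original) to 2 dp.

Original: g = 0.688, ΔT = 8.8/(1−0.688) = 28.2051 °C.
With doubled cloud: g' = 0.775, ΔT' = 8.8/(1−0.775) = 39.1111 °C.
Change = 39.1111 − 28.2051 = 10.91 °C.

10.91 °C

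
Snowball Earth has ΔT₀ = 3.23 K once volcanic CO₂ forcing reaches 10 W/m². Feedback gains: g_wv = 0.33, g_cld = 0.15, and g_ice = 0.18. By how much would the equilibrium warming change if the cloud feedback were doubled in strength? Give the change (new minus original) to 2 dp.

Original: g = 0.66, ΔT = 3.23/(1−0.66) = 9.5000 K.
With doubled cloud: g' = 0.81, ΔT' = 3.23/(1−0.81) = 17.0000 K.
Change = 17.0000 − 9.5000 = 7.50 K.

7.50 K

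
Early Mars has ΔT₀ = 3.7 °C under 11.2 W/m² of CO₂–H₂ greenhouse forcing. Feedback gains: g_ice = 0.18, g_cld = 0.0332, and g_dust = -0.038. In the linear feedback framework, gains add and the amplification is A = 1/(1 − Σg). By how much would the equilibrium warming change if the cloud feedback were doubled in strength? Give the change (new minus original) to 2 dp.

Original: g = 0.1752, ΔT = 3.7/(1−0.1752) = 4.4859 °C.
With doubled cloud: g' = 0.2084, ΔT' = 3.7/(1−0.2084) = 4.6741 °C.
Change = 4.6741 − 4.4859 = 0.19 °C.

0.19 °C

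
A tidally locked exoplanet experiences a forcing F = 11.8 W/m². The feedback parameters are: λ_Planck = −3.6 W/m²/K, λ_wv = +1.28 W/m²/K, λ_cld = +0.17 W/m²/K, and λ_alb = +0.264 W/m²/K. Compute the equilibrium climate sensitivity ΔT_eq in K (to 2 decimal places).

6.26 K

Net feedback parameter λ = (−3.6) + (+1.28) + (+0.17) + (+0.264) = -1.886 W/m²/K.
ΔT = −F/λ = −11.8/(-1.886) = 6.26 K.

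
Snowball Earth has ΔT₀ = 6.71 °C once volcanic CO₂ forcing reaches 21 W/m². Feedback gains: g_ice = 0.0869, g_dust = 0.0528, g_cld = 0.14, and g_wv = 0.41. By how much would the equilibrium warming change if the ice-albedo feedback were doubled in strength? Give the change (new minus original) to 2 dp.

8.41 °C

Original: g = 0.6897, ΔT = 6.71/(1−0.6897) = 21.6242 °C.
With doubled ice-albedo: g' = 0.7766, ΔT' = 6.71/(1−0.7766) = 30.0358 °C.
Change = 30.0358 − 21.6242 = 8.41 °C.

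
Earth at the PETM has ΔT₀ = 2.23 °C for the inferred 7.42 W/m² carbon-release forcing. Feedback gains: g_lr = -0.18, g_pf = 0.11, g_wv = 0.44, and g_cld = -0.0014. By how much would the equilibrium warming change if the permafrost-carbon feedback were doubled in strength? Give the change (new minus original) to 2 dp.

Original: g = 0.3686, ΔT = 2.23/(1−0.3686) = 3.5318 °C.
With doubled permafrost-carbon: g' = 0.4786, ΔT' = 2.23/(1−0.4786) = 4.2769 °C.
Change = 4.2769 − 3.5318 = 0.75 °C.

0.75 °C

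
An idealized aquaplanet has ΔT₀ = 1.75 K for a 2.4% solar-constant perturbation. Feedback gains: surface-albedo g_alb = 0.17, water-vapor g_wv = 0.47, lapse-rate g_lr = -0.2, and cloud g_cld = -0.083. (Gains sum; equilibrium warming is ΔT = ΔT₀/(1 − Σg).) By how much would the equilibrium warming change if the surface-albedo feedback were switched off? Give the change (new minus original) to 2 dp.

Original: g = 0.357, ΔT = 1.75/(1−0.357) = 2.7216 K.
Without surface-albedo: g' = 0.187, ΔT' = 1.75/(1−0.187) = 2.1525 K.
Change = 2.1525 − 2.7216 = -0.57 K.

-0.57 K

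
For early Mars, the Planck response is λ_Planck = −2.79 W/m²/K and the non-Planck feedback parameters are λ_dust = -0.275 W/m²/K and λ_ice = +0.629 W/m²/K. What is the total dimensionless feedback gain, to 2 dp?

Convert to gains: g_dust = -0.275/2.79 = -0.09857; g_ice = 0.629/2.79 = 0.2254.
Total gain g = 0.12683.

0.13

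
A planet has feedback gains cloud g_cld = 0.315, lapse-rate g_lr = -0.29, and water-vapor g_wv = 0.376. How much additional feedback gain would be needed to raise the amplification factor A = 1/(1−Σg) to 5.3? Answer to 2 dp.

Current total gain = 0.401.
Target gain for A = 5.3: g* = 1 − 1/5.3 = 0.8113.
Additional gain needed = 0.8113 − 0.401 = 0.41.

0.41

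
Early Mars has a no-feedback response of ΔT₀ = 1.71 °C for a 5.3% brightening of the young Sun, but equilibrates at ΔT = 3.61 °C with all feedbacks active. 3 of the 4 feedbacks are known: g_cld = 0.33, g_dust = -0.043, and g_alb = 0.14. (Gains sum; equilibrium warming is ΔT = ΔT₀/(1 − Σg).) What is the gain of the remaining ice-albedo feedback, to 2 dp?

Amplification A = ΔT/ΔT₀ = 3.61/1.71 = 2.111.
Total gain g = 1 − 1/A = 1 − 1/2.111 = 0.5263.
Known gains sum to 0.33 − 0.043 + 0.14 = 0.427.
g_ice = 0.5263 − 0.427 = 0.10.

0.10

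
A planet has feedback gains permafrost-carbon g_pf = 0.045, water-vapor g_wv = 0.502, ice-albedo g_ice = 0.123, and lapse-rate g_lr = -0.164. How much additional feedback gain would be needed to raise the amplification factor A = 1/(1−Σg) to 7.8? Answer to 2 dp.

Current total gain = 0.506.
Target gain for A = 7.8: g* = 1 − 1/7.8 = 0.8718.
Additional gain needed = 0.8718 − 0.506 = 0.37.

0.37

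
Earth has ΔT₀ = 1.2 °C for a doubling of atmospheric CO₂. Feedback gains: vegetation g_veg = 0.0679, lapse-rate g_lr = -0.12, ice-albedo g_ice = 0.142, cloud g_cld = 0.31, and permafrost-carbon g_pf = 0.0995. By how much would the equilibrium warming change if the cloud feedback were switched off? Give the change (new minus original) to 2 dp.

Original: g = 0.4994, ΔT = 1.2/(1−0.4994) = 2.3971 °C.
Without cloud: g' = 0.1894, ΔT' = 1.2/(1−0.1894) = 1.4804 °C.
Change = 1.4804 − 2.3971 = -0.92 °C.

-0.92 °C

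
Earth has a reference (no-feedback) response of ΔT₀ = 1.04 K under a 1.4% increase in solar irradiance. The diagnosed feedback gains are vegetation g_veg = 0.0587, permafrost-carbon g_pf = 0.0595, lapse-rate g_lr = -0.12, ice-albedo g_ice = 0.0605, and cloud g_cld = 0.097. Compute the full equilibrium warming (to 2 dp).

Total gain g = 0.0587 + 0.0595 − 0.12 + 0.0605 + 0.097 = 0.1557.
Amplification A = 1/(1 − 0.1557) = 1.184.
ΔT = 1.04 × 1.184 = 1.23 K.

1.23 K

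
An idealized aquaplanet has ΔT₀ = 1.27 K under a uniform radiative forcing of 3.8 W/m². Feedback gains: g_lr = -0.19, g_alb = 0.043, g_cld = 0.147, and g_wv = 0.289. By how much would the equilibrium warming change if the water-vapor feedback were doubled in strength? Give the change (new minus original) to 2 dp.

Original: g = 0.289, ΔT = 1.27/(1−0.289) = 1.7862 K.
With doubled water-vapor: g' = 0.578, ΔT' = 1.27/(1−0.578) = 3.0095 K.
Change = 3.0095 − 1.7862 = 1.22 K.

1.22 K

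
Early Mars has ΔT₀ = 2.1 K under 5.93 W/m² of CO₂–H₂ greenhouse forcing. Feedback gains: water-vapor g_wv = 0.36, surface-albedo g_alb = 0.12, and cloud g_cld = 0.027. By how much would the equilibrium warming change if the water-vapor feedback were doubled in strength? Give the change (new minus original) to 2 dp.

Original: g = 0.507, ΔT = 2.1/(1−0.507) = 4.2596 K.
With doubled water-vapor: g' = 0.867, ΔT' = 2.1/(1−0.867) = 15.7895 K.
Change = 15.7895 − 4.2596 = 11.53 K.

11.53 K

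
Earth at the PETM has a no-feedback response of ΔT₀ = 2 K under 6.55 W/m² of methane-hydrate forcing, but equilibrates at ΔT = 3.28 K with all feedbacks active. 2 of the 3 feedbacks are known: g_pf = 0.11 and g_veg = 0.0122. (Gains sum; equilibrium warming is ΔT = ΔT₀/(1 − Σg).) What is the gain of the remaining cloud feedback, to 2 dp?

0.27

Amplification A = ΔT/ΔT₀ = 3.28/2 = 1.64.
Total gain g = 1 − 1/A = 1 − 1/1.64 = 0.3902.
Known gains sum to 0.11 + 0.0122 = 0.1222.
g_cld = 0.3902 − 0.1222 = 0.27.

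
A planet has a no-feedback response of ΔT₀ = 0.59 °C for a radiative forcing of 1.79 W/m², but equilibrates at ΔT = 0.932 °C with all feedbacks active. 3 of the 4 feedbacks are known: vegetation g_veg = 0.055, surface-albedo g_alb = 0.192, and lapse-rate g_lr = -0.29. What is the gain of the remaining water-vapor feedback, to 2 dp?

Amplification A = ΔT/ΔT₀ = 0.932/0.59 = 1.58.
Total gain g = 1 − 1/A = 1 − 1/1.58 = 0.3671.
Known gains sum to 0.055 + 0.192 − 0.29 = -0.043.
g_wv = 0.3671 + 0.043 = 0.41.

0.41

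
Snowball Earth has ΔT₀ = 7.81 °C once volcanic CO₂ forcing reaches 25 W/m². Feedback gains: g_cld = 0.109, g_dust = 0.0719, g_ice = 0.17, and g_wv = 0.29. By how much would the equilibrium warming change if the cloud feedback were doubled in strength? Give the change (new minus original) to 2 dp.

9.48 °C

Original: g = 0.6409, ΔT = 7.81/(1−0.6409) = 21.7488 °C.
With doubled cloud: g' = 0.7499, ΔT' = 7.81/(1−0.7499) = 31.2275 °C.
Change = 31.2275 − 21.7488 = 9.48 °C.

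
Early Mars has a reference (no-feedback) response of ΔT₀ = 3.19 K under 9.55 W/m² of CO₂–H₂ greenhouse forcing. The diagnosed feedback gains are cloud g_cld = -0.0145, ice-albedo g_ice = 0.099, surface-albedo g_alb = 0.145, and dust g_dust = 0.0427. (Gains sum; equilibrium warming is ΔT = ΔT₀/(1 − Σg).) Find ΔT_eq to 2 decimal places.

Total gain g = -0.0145 + 0.099 + 0.145 + 0.0427 = 0.2722.
Amplification A = 1/(1 − 0.2722) = 1.374.
ΔT = 3.19 × 1.374 = 4.38 K.

4.38 K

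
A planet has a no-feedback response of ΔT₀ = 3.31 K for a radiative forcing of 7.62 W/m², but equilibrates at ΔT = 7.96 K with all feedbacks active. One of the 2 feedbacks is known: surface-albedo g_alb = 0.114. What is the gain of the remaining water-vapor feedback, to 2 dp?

Amplification A = ΔT/ΔT₀ = 7.96/3.31 = 2.405.
Total gain g = 1 − 1/A = 1 − 1/2.405 = 0.5842.
The known gain is 0.114.
g_wv = 0.5842 − 0.114 = 0.47.

0.47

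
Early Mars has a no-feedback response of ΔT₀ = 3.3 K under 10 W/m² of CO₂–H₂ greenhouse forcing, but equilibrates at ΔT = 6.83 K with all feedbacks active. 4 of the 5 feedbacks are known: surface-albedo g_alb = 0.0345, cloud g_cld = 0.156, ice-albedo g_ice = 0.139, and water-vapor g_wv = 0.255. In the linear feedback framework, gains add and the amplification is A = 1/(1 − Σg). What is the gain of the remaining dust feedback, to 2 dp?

Amplification A = ΔT/ΔT₀ = 6.83/3.3 = 2.07.
Total gain g = 1 − 1/A = 1 − 1/2.07 = 0.5169.
Known gains sum to 0.0345 + 0.156 + 0.139 + 0.255 = 0.5845.
g_dust = 0.5169 − 0.5845 = -0.07.

-0.07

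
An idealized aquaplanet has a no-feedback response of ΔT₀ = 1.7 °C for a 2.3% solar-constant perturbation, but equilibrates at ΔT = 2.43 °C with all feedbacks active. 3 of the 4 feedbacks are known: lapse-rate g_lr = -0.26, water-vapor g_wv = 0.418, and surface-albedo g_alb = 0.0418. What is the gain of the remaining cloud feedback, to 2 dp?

Amplification A = ΔT/ΔT₀ = 2.43/1.7 = 1.429.
Total gain g = 1 − 1/A = 1 − 1/1.429 = 0.3002.
Known gains sum to -0.26 + 0.418 + 0.0418 = 0.1998.
g_cld = 0.3002 − 0.1998 = 0.10.

0.10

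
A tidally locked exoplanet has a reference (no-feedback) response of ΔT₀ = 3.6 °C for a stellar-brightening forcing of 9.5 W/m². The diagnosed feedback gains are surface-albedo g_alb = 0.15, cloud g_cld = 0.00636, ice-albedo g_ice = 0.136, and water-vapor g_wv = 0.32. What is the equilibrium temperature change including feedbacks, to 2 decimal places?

Total gain g = 0.15 + 0.00636 + 0.136 + 0.32 = 0.61236.
Amplification A = 1/(1 − 0.61236) = 2.58.
ΔT = 3.6 × 2.58 = 9.29 °C.

9.29 °C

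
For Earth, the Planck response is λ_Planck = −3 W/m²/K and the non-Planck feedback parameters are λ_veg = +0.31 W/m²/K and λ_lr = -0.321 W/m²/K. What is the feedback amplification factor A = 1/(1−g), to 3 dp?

0.996

Convert to gains: g_veg = 0.31/3 = 0.1033; g_lr = -0.321/3 = -0.107.
Total gain g = -0.0037.
A = 1/(1 + 0.0037) = 0.996.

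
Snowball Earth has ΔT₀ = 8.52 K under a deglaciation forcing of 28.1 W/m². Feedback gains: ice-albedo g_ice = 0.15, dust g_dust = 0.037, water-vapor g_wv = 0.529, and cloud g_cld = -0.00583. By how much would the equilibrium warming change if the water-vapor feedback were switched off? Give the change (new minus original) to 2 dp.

Original: g = 0.71017, ΔT = 8.52/(1−0.71017) = 29.3965 K.
Without water-vapor: g' = 0.18117, ΔT' = 8.52/(1−0.18117) = 10.4051 K.
Change = 10.4051 − 29.3965 = -18.99 K.

-18.99 K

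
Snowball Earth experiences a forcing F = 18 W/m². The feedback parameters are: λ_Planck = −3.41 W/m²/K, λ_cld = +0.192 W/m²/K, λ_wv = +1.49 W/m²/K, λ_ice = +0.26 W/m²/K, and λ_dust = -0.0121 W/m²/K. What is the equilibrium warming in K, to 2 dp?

Net feedback parameter λ = (−3.41) + (+0.192) + (+1.49) + (+0.26) + (-0.0121) = -1.4801 W/m²/K.
ΔT = −F/λ = −18/(-1.4801) = 12.16 K.

12.16 K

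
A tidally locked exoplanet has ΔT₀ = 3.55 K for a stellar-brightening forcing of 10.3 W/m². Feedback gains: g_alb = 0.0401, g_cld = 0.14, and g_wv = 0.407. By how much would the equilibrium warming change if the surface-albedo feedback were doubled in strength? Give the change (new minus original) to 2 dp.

Original: g = 0.5871, ΔT = 3.55/(1−0.5871) = 8.5977 K.
With doubled surface-albedo: g' = 0.6272, ΔT' = 3.55/(1−0.6272) = 9.5225 K.
Change = 9.5225 − 8.5977 = 0.92 K.

0.92 K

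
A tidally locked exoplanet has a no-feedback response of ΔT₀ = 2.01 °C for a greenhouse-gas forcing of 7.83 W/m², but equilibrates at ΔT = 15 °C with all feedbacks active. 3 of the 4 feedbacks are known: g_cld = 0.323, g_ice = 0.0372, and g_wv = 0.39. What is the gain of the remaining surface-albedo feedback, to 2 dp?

Amplification A = ΔT/ΔT₀ = 15/2.01 = 7.463.
Total gain g = 1 − 1/A = 1 − 1/7.463 = 0.866.
Known gains sum to 0.323 + 0.0372 + 0.39 = 0.7502.
g_alb = 0.866 − 0.7502 = 0.12.

0.12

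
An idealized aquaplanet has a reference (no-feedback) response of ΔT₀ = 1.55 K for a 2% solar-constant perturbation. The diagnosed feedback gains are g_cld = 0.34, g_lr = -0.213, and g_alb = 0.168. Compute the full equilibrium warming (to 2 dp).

Total gain g = 0.34 − 0.213 + 0.168 = 0.295.
Amplification A = 1/(1 − 0.295) = 1.418.
ΔT = 1.55 × 1.418 = 2.20 K.

2.20 K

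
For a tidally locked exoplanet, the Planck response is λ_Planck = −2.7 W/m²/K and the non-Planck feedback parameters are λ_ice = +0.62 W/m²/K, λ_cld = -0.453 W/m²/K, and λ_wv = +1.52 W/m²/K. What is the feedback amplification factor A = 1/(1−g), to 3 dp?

2.665

Convert to gains: g_ice = 0.62/2.7 = 0.2296; g_cld = -0.453/2.7 = -0.1678; g_wv = 1.52/2.7 = 0.563.
Total gain g = 0.6248.
A = 1/(1 − 0.6248) = 2.665.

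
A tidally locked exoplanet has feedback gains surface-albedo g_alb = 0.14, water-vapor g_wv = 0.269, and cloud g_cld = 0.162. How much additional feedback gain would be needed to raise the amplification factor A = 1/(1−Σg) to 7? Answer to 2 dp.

Current total gain = 0.571.
Target gain for A = 7: g* = 1 − 1/7 = 0.8571.
Additional gain needed = 0.8571 − 0.571 = 0.29.

0.29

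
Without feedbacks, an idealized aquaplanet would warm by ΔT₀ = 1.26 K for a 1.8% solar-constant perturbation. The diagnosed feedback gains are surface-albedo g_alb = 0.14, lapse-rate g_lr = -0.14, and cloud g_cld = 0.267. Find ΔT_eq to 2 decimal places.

Total gain g = 0.14 − 0.14 + 0.267 = 0.267.
Amplification A = 1/(1 − 0.267) = 1.364.
ΔT = 1.26 × 1.364 = 1.72 K.

1.72 K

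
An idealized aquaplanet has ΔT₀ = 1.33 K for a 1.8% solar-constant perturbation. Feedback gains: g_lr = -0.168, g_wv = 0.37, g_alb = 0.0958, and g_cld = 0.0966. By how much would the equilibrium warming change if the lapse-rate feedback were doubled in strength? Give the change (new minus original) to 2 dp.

Original: g = 0.3944, ΔT = 1.33/(1−0.3944) = 2.1962 K.
With doubled lapse-rate: g' = 0.2264, ΔT' = 1.33/(1−0.2264) = 1.7192 K.
Change = 1.7192 − 2.1962 = -0.48 K.

-0.48 K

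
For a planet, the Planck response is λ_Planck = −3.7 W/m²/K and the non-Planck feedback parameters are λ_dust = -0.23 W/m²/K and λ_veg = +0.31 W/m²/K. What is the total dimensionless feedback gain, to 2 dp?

Convert to gains: g_dust = -0.23/3.7 = -0.06216; g_veg = 0.31/3.7 = 0.08378.
Total gain g = 0.02162.

0.02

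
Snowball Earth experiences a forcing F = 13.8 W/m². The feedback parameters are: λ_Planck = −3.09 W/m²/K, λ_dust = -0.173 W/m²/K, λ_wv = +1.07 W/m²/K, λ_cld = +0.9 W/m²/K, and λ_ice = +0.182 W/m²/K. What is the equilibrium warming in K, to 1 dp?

Net feedback parameter λ = (−3.09) + (-0.173) + (+1.07) + (+0.9) + (+0.182) = -1.111 W/m²/K.
ΔT = −F/λ = −13.8/(-1.111) = 12.4 K.

12.4 K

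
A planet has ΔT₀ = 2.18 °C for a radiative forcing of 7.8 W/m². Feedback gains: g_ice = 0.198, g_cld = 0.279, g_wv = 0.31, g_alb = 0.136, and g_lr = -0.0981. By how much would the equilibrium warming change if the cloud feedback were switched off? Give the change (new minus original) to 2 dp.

Original: g = 0.8249, ΔT = 2.18/(1−0.8249) = 12.4500 °C.
Without cloud: g' = 0.5459, ΔT' = 2.18/(1−0.5459) = 4.8007 °C.
Change = 4.8007 − 12.4500 = -7.65 °C.

-7.65 °C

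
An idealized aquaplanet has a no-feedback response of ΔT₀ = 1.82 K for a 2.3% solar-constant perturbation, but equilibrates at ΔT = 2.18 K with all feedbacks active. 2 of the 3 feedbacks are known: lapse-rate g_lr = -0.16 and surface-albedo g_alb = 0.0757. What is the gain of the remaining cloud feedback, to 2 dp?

Amplification A = ΔT/ΔT₀ = 2.18/1.82 = 1.198.
Total gain g = 1 − 1/A = 1 − 1/1.198 = 0.1653.
Known gains sum to -0.16 + 0.0757 = -0.0843.
g_cld = 0.1653 + 0.0843 = 0.25.

0.25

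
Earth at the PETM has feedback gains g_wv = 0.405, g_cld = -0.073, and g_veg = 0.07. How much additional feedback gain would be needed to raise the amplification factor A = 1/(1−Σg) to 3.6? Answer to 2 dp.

Current total gain = 0.402.
Target gain for A = 3.6: g* = 1 − 1/3.6 = 0.7222.
Additional gain needed = 0.7222 − 0.402 = 0.32.

0.32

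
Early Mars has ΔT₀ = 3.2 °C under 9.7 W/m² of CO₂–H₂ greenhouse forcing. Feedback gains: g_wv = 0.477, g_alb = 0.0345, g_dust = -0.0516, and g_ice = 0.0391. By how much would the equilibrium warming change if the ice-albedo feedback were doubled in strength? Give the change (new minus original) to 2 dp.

Original: g = 0.499, ΔT = 3.2/(1−0.499) = 6.3872 °C.
With doubled ice-albedo: g' = 0.5381, ΔT' = 3.2/(1−0.5381) = 6.9279 °C.
Change = 6.9279 − 6.3872 = 0.54 °C.

0.54 °C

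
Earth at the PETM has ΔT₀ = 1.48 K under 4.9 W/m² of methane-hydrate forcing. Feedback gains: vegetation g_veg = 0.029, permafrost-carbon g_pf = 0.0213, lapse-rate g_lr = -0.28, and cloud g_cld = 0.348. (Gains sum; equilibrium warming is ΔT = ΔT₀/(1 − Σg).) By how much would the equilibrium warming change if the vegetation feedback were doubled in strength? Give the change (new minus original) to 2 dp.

0.06 K

Original: g = 0.1183, ΔT = 1.48/(1−0.1183) = 1.6786 K.
With doubled vegetation: g' = 0.1473, ΔT' = 1.48/(1−0.1473) = 1.7357 K.
Change = 1.7357 − 1.6786 = 0.06 K.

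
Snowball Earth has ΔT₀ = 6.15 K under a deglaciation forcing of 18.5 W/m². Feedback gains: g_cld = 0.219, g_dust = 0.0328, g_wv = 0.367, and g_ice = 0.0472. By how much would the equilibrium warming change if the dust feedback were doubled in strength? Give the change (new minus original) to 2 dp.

2.01 K

Original: g = 0.666, ΔT = 6.15/(1−0.666) = 18.4132 K.
With doubled dust: g' = 0.6988, ΔT' = 6.15/(1−0.6988) = 20.4183 K.
Change = 20.4183 − 18.4132 = 2.01 K.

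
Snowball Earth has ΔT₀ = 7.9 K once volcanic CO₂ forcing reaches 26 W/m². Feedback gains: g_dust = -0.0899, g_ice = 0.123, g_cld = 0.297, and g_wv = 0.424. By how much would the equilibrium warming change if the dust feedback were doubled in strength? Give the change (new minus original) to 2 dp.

Original: g = 0.7541, ΔT = 7.9/(1−0.7541) = 32.1269 K.
With doubled dust: g' = 0.6642, ΔT' = 7.9/(1−0.6642) = 23.5259 K.
Change = 23.5259 − 32.1269 = -8.60 K.

-8.60 K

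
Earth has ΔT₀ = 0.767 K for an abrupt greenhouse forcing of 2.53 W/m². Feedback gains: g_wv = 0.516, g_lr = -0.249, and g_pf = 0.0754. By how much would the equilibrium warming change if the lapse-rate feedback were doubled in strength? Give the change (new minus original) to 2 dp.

-0.32 K

Original: g = 0.3424, ΔT = 0.767/(1−0.3424) = 1.1664 K.
With doubled lapse-rate: g' = 0.0934, ΔT' = 0.767/(1−0.0934) = 0.8460 K.
Change = 0.8460 − 1.1664 = -0.32 K.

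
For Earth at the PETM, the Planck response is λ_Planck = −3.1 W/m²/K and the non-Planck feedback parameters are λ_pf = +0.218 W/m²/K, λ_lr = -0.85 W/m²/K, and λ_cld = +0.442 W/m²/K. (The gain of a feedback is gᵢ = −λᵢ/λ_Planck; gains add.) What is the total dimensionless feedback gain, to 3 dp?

-0.061

Convert to gains: g_pf = 0.218/3.1 = 0.07032; g_lr = -0.85/3.1 = -0.2742; g_cld = 0.442/3.1 = 0.1426.
Total gain g = -0.06128.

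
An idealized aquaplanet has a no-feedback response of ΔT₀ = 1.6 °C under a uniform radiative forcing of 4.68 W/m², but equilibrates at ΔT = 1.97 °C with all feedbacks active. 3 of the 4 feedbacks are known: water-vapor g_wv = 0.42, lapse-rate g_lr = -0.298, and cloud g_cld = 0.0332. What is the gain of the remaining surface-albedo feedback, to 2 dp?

Amplification A = ΔT/ΔT₀ = 1.97/1.6 = 1.231.
Total gain g = 1 − 1/A = 1 − 1/1.231 = 0.1877.
Known gains sum to 0.42 − 0.298 + 0.0332 = 0.1552.
g_alb = 0.1877 − 0.1552 = 0.03.

0.03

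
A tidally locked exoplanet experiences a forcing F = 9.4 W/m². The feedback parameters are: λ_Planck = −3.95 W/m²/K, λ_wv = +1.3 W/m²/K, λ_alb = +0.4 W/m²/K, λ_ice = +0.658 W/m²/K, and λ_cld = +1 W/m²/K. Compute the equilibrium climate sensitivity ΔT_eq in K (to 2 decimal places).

Net feedback parameter λ = (−3.95) + (+1.3) + (+0.4) + (+0.658) + (+1) = -0.592 W/m²/K.
ΔT = −F/λ = −9.4/(-0.592) = 15.88 K.

15.88 K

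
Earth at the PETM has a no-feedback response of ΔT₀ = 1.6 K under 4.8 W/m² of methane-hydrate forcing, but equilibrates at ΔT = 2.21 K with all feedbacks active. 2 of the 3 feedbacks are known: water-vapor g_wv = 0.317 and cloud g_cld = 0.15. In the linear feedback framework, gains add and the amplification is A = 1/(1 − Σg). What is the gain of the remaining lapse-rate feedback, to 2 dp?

-0.19

Amplification A = ΔT/ΔT₀ = 2.21/1.6 = 1.381.
Total gain g = 1 − 1/A = 1 − 1/1.381 = 0.2759.
Known gains sum to 0.317 + 0.15 = 0.467.
g_lr = 0.2759 − 0.467 = -0.19.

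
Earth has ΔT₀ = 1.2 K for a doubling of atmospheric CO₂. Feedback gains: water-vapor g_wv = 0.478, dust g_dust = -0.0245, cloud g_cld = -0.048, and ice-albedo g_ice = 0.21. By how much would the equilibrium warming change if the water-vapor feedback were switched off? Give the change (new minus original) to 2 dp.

-1.73 K

Original: g = 0.6155, ΔT = 1.2/(1−0.6155) = 3.1209 K.
Without water-vapor: g' = 0.1375, ΔT' = 1.2/(1−0.1375) = 1.3913 K.
Change = 1.3913 − 3.1209 = -1.73 K.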